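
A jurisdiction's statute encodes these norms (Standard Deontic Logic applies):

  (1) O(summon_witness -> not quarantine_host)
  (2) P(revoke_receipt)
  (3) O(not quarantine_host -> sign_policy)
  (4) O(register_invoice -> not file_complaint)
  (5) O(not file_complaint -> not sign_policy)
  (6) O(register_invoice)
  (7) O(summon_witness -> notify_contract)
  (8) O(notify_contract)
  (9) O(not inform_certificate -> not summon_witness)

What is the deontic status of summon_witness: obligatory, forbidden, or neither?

Premise 6 gives O(register_invoice).
Premise 4 is O(register_invoice -> not file_complaint); since O(register_invoice), deontic closure gives O(not file_complaint).
Applying K to premise 5 (O(not file_complaint -> not sign_policy)) and O(not file_complaint) yields O(not sign_policy).
Premise 3, O(not quarantine_host -> sign_policy), contraposes to O(not sign_policy -> quarantine_host); with O(not sign_policy) we get O(quarantine_host).
Premise 1 is O(summon_witness -> not quarantine_host); contrapositively O(quarantine_host -> not summon_witness). Since O(quarantine_host) holds, K gives O(not summon_witness).
Premises 2, 7, 8, 9 do not contribute to this derivation.
Thus O(not summon_witness), which is F(summon_witness): summon_witness is forbidden.

Forbidden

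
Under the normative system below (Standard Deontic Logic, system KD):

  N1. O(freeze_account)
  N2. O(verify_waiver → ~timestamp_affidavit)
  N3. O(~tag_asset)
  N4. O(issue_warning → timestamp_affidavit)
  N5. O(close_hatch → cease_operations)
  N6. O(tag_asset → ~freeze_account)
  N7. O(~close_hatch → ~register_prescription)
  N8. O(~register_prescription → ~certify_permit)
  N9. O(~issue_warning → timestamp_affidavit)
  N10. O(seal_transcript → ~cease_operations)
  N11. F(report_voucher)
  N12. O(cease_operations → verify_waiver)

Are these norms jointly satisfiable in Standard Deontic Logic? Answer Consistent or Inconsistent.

Premise 6 is O(tag_asset → ~freeze_account), but O(tag_asset) is not derivable from the premises, so it does not yield O(~freeze_account).
So O(~freeze_account) is not derivable, and the apparent clash with O(freeze_account) does not arise.
A world satisfying every obligation exists (e.g. cease_operations=false, certify_permit=false, close_hatch=false, freeze_account=true, issue_warning=false, register_prescription=false, report_voucher=false, seal_transcript=false, tag_asset=false, timestamp_affidavit=true, verify_waiver=false); no atom is both obligatory and forbidden, so the set is consistent.

Consistent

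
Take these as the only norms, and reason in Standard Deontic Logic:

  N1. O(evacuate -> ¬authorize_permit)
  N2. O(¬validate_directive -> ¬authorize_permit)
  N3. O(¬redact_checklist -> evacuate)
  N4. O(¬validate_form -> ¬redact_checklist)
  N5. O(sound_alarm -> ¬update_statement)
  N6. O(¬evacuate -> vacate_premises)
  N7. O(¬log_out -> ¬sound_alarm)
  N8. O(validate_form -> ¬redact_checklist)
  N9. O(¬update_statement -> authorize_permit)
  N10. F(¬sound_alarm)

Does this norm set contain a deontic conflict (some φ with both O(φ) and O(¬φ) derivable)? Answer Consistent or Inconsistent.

Inconsistent

Premises 8 and 4 cover both cases: O(validate_form -> ¬redact_checklist) and O(¬validate_form -> ¬redact_checklist). Since validate_form ∨ ¬validate_form is a tautology, O(¬redact_checklist) follows.
Applying K to premise 3 (O(¬redact_checklist -> evacuate)) and O(¬redact_checklist) yields O(evacuate).
With premise 1, O(evacuate -> ¬authorize_permit), the K-axiom yields O(¬authorize_permit).
The contrapositive of premise 9 (O(¬update_statement -> authorize_permit)) is O(¬authorize_permit -> update_statement), and O(¬authorize_permit) is already established, so O(update_statement).
The contrapositive of premise 5 (O(sound_alarm -> ¬update_statement)) is O(update_statement -> ¬sound_alarm), and O(update_statement) is already established, so O(¬sound_alarm).
Yet premise 10 is F(¬sound_alarm), i.e. O(sound_alarm).
We now have both O(¬sound_alarm) and O(sound_alarm) — sound_alarm is simultaneously obligatory and forbidden, violating the D-axiom.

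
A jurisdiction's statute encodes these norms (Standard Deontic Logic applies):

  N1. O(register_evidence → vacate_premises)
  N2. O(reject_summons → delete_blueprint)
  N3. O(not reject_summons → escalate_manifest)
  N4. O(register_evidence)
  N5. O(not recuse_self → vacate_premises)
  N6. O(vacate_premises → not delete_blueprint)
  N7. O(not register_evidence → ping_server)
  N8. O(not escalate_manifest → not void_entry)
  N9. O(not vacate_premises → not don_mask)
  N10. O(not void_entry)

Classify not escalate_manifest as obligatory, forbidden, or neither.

Forbidden

From premise 4 we have O(register_evidence).
Applying K to premise 1 (O(register_evidence → vacate_premises)) and O(register_evidence) yields O(vacate_premises).
With premise 6, O(vacate_premises → not delete_blueprint), the K-axiom yields O(not delete_blueprint).
Premise 2 is O(reject_summons → delete_blueprint); contrapositively O(not delete_blueprint → not reject_summons). Since O(not delete_blueprint) holds, K gives O(not reject_summons).
With premise 3, O(not reject_summons → escalate_manifest), the K-axiom yields O(escalate_manifest).
Premises 5, 7, 8, 9, 10 do not contribute to this derivation.
Thus O(escalate_manifest), which is F(not escalate_manifest): not escalate_manifest is forbidden.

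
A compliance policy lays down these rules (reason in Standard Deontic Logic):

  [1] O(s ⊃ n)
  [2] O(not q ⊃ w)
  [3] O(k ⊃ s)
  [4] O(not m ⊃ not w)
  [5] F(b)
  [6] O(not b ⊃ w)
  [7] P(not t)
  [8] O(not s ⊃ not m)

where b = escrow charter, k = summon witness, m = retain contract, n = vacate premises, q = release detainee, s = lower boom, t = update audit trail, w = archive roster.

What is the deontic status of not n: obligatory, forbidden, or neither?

F(b) at premise 5 means O(not b).
With premise 6, O(not b ⊃ w), the K-axiom yields O(w).
Premise 4 is O(not m ⊃ not w); contrapositively O(w ⊃ m). Since O(w) holds, K gives O(m).
Premise 8 is O(not s ⊃ not m); contrapositively O(m ⊃ s). Since O(m) holds, K gives O(s).
With premise 1, O(s ⊃ n), the K-axiom yields O(n).
Premises 2, 3, 7 do not contribute to this derivation.
Thus O(n), which is F(not n): not n is forbidden.

Forbidden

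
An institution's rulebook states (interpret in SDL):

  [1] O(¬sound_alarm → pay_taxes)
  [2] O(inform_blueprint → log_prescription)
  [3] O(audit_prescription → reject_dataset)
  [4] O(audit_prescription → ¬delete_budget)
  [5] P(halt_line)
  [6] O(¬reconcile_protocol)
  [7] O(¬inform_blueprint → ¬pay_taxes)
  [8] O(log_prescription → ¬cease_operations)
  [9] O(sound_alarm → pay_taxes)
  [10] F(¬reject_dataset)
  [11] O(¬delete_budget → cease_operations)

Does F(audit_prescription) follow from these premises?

Premises 1 and 9 cover both cases: O(¬sound_alarm → pay_taxes) and O(sound_alarm → pay_taxes). Since ¬sound_alarm ∨ sound_alarm is a tautology, O(pay_taxes) follows.
The contrapositive of premise 7 (O(¬inform_blueprint → ¬pay_taxes)) is O(pay_taxes → inform_blueprint), and O(pay_taxes) is already established, so O(inform_blueprint).
Premise 2 is O(inform_blueprint → log_prescription); since O(inform_blueprint), deontic closure gives O(log_prescription).
From O(log_prescription) and premise 8, O(log_prescription → ¬cease_operations), we obtain O(¬cease_operations).
Premise 11, O(¬delete_budget → cease_operations), contraposes to O(¬cease_operations → delete_budget); with O(¬cease_operations) we get O(delete_budget).
Premise 4, O(audit_prescription → ¬delete_budget), contraposes to O(delete_budget → ¬audit_prescription); with O(delete_budget) we get O(¬audit_prescription).
Premises 3, 5, 6, 10 do not contribute to this derivation.
So O(¬audit_prescription) holds, i.e. F(audit_prescription). The claim follows.

Yes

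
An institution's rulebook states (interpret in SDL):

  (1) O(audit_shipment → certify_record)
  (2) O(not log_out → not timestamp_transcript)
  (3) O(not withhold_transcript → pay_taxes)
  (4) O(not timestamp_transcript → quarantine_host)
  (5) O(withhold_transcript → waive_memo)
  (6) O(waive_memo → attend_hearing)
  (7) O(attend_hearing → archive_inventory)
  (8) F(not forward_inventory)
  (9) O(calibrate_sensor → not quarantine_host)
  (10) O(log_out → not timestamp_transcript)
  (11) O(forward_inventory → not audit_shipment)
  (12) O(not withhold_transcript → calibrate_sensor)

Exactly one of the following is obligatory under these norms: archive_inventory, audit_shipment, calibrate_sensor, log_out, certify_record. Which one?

By case analysis on log_out: premise 10 gives O(log_out → not timestamp_transcript) and premise 2 gives O(not log_out → not timestamp_transcript), so O(not timestamp_transcript) either way.
Premise 4 is O(not timestamp_transcript → quarantine_host); since O(not timestamp_transcript), deontic closure gives O(quarantine_host).
Premise 9 is O(calibrate_sensor → not quarantine_host); contrapositively O(quarantine_host → not calibrate_sensor). Since O(quarantine_host) holds, K gives O(not calibrate_sensor).
The contrapositive of premise 12 (O(not withhold_transcript → calibrate_sensor)) is O(not calibrate_sensor → withhold_transcript), and O(not calibrate_sensor) is already established, so O(withhold_transcript).
Applying K to premise 5 (O(withhold_transcript → waive_memo)) and O(withhold_transcript) yields O(waive_memo).
Applying K to premise 6 (O(waive_memo → attend_hearing)) and O(waive_memo) yields O(attend_hearing).
From O(attend_hearing) and premise 7, O(attend_hearing → archive_inventory), we obtain O(archive_inventory).
So O(archive_inventory) holds — archive_inventory is obligatory. None of the other listed options is made obligatory by any chain of premises.

archive_inventory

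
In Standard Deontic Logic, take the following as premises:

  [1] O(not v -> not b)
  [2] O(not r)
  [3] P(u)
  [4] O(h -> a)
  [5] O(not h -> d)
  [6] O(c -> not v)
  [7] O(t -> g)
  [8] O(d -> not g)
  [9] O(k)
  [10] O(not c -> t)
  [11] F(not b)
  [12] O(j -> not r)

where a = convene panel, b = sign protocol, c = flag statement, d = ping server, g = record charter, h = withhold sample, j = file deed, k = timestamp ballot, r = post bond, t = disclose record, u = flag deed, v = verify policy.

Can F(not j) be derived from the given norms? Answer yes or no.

No

Premise 12 is O(j -> not r); even if O(not r) held, inferring O(j) would be affirming the consequent — invalid.
No other premise forces O(j). An ideal world satisfying every premise can still have not j true, so F(not j) is not derivable.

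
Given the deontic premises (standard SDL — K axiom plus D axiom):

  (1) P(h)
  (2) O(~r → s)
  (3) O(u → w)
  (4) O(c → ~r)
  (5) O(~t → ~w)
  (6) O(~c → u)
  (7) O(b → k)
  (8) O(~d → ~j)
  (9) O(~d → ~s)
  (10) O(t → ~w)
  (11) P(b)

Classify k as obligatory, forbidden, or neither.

Premise 7 is O(b → k), but O(b) is not derivable from the premises (the permission P(b) asserts only ~O(~b), not O(b)), so it does not yield O(k).
No premise or chain of K-axiom applications forces O(k), and none forces O(~k). So k is neither obligatory nor forbidden under these norms.

Neither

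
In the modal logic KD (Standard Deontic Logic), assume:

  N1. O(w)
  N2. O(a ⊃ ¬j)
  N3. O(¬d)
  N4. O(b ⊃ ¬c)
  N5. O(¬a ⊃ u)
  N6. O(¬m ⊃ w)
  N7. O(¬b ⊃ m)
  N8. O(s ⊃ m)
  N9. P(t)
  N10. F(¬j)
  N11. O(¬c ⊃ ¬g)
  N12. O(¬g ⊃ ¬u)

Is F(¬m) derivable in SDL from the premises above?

Premise 10 is F(¬j), i.e. O(j).
Premise 2 is O(a ⊃ ¬j); contrapositively O(j ⊃ ¬a). Since O(j) holds, K gives O(¬a).
From O(¬a) and premise 5, O(¬a ⊃ u), we obtain O(u).
The contrapositive of premise 12 (O(¬g ⊃ ¬u)) is O(u ⊃ g), and O(u) is already established, so O(g).
The contrapositive of premise 11 (O(¬c ⊃ ¬g)) is O(g ⊃ c), and O(g) is already established, so O(c).
The contrapositive of premise 4 (O(b ⊃ ¬c)) is O(c ⊃ ¬b), and O(c) is already established, so O(¬b).
From O(¬b) and premise 7, O(¬b ⊃ m), we obtain O(m).
Premises 1, 3, 6, 8, 9 do not contribute to this derivation.
So O(m) holds, i.e. F(¬m). The claim follows.

Yes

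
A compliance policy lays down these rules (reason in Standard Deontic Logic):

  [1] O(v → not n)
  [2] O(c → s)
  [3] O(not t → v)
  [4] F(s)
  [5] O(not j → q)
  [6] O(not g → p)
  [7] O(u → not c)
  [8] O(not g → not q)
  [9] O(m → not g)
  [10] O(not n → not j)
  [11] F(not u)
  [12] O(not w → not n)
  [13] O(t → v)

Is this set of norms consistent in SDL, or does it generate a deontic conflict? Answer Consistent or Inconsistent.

Consistent

Premise 2 is O(c → s), but O(c) is not derivable from the premises, so it does not yield O(s).
So O(s) is not derivable, and the apparent clash with O(not s) does not arise.
A world satisfying every obligation exists (e.g. c=false, g=true, j=false, m=false, n=false, p=false, q=true, s=false, t=false, u=true, v=true, w=false); no atom is both obligatory and forbidden, so the set is consistent.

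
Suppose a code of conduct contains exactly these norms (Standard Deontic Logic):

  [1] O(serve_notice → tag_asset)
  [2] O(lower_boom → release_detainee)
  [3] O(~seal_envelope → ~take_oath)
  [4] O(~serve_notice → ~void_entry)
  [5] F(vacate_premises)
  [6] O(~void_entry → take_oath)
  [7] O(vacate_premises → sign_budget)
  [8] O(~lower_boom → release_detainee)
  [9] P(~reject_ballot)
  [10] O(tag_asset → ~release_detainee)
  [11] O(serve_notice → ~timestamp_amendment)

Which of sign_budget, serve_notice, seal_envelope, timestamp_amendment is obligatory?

seal_envelope

Premises 8 and 2 cover both cases: O(~lower_boom → release_detainee) and O(lower_boom → release_detainee). Since ~lower_boom ∨ lower_boom is a tautology, O(release_detainee) follows.
Premise 10 is O(tag_asset → ~release_detainee); contrapositively O(release_detainee → ~tag_asset). Since O(release_detainee) holds, K gives O(~tag_asset).
The contrapositive of premise 1 (O(serve_notice → tag_asset)) is O(~tag_asset → ~serve_notice), and O(~tag_asset) is already established, so O(~serve_notice).
With premise 4, O(~serve_notice → ~void_entry), the K-axiom yields O(~void_entry).
With premise 6, O(~void_entry → take_oath), the K-axiom yields O(take_oath).
Premise 3, O(~seal_envelope → ~take_oath), contraposes to O(take_oath → seal_envelope); with O(take_oath) we get O(seal_envelope).
So O(seal_envelope) holds — seal_envelope is obligatory. None of the other listed options is made obligatory by any chain of premises.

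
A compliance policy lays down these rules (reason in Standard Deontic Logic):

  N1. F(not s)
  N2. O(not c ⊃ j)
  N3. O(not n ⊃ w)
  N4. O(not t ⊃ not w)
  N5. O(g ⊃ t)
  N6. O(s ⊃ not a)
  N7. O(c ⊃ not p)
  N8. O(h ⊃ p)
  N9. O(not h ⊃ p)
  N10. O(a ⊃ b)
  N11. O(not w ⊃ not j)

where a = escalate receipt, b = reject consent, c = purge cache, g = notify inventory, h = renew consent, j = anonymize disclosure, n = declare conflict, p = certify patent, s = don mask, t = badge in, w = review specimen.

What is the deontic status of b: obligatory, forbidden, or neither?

Premise 10 is O(a ⊃ b), but O(a) is not derivable from the premises, so it does not yield O(b).
No premise or chain of K-axiom applications forces O(b), and none forces O(not b). So b is neither obligatory nor forbidden under these norms.

Neither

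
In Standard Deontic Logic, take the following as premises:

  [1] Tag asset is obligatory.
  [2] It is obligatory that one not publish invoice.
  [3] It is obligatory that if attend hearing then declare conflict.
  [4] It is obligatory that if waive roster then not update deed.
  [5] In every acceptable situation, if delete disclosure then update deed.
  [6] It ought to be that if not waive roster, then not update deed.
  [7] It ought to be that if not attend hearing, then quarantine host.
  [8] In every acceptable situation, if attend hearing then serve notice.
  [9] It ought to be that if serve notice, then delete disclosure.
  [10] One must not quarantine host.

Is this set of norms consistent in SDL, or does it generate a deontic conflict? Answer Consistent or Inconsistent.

Premises 6 and 4 are O(¬waive_roster → ¬update_deed) and O(waive_roster → ¬update_deed); every ideal world satisfies ¬waive_roster or waive_roster, so in either case ¬update_deed holds — hence O(¬update_deed).
Premise 5, O(delete_disclosure → update_deed), contraposes to O(¬update_deed → ¬delete_disclosure); with O(¬update_deed) we get O(¬delete_disclosure).
The contrapositive of premise 9 (O(serve_notice → delete_disclosure)) is O(¬delete_disclosure → ¬serve_notice), and O(¬delete_disclosure) is already established, so O(¬serve_notice).
Premise 8 is O(attend_hearing → serve_notice); contrapositively O(¬serve_notice → ¬attend_hearing). Since O(¬serve_notice) holds, K gives O(¬attend_hearing).
Premise 7 is O(¬attend_hearing → quarantine_host); since O(¬attend_hearing), deontic closure gives O(quarantine_host).
However, F(quarantine_host) at premise 10 amounts to O(¬quarantine_host).
We now have both O(quarantine_host) and O(¬quarantine_host) — quarantine_host is simultaneously obligatory and forbidden, violating the D-axiom.

Inconsistent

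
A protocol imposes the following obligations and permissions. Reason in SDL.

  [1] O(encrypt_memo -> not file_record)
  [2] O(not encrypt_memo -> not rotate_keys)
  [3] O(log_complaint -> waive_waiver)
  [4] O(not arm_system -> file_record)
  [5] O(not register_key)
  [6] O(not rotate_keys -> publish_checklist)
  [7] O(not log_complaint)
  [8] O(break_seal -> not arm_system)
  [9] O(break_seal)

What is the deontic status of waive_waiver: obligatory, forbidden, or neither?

Premise 3 is O(log_complaint -> waive_waiver), but O(log_complaint) is not derivable from the premises, so it does not yield O(waive_waiver).
No premise or chain of K-axiom applications forces O(waive_waiver), and none forces O(not waive_waiver). So waive_waiver is neither obligatory nor forbidden under these norms.

Neither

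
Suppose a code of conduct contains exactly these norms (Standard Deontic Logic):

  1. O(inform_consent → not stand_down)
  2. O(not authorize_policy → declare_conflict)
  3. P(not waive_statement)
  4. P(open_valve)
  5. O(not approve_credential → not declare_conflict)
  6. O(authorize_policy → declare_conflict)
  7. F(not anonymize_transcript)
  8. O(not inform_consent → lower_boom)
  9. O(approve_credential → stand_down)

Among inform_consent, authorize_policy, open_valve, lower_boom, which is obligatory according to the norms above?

Premises 6 and 2 cover both cases: O(authorize_policy → declare_conflict) and O(not authorize_policy → declare_conflict). Since authorize_policy ∨ not authorize_policy is a tautology, O(declare_conflict) follows.
Premise 5 is O(not approve_credential → not declare_conflict); contrapositively O(declare_conflict → approve_credential). Since O(declare_conflict) holds, K gives O(approve_credential).
Applying K to premise 9 (O(approve_credential → stand_down)) and O(approve_credential) yields O(stand_down).
The contrapositive of premise 1 (O(inform_consent → not stand_down)) is O(stand_down → not inform_consent), and O(stand_down) is already established, so O(not inform_consent).
Premise 8 is O(not inform_consent → lower_boom); since O(not inform_consent), deontic closure gives O(lower_boom).
So O(lower_boom) holds — lower_boom is obligatory. None of the other listed options is made obligatory by any chain of premises.

lower_boom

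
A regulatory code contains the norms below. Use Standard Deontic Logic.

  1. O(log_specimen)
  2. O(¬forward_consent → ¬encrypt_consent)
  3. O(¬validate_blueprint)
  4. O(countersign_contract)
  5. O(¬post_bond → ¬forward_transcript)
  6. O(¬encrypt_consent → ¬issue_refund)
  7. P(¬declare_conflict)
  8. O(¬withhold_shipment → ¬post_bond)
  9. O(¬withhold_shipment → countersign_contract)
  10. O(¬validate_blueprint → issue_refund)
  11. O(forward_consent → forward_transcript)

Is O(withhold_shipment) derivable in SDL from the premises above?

Premise 3 states O(¬validate_blueprint) outright.
Premise 10 is O(¬validate_blueprint → issue_refund); since O(¬validate_blueprint), deontic closure gives O(issue_refund).
Premise 6 is O(¬encrypt_consent → ¬issue_refund); contrapositively O(issue_refund → encrypt_consent). Since O(issue_refund) holds, K gives O(encrypt_consent).
The contrapositive of premise 2 (O(¬forward_consent → ¬encrypt_consent)) is O(encrypt_consent → forward_consent), and O(encrypt_consent) is already established, so O(forward_consent).
Premise 11 is O(forward_consent → forward_transcript); since O(forward_consent), deontic closure gives O(forward_transcript).
The contrapositive of premise 5 (O(¬post_bond → ¬forward_transcript)) is O(forward_transcript → post_bond), and O(forward_transcript) is already established, so O(post_bond).
Premise 8 is O(¬withhold_shipment → ¬post_bond); contrapositively O(post_bond → withhold_shipment). Since O(post_bond) holds, K gives O(withhold_shipment).
Premises 1, 4, 7, 9 do not contribute to this derivation.
So O(withhold_shipment) follows.

Yes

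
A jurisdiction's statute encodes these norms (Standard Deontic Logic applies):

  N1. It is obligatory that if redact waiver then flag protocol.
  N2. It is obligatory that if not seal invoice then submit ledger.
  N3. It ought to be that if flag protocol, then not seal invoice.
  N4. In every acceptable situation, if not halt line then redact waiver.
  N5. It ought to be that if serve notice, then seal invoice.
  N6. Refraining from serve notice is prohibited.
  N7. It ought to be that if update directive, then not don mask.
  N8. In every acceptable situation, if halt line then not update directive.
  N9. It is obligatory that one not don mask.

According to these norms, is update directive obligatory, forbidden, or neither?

F(¬serve_notice) at premise 6 means O(serve_notice).
Applying K to premise 5 (O(serve_notice → seal_invoice)) and O(serve_notice) yields O(seal_invoice).
The contrapositive of premise 3 (O(flag_protocol → ¬seal_invoice)) is O(seal_invoice → ¬flag_protocol), and O(seal_invoice) is already established, so O(¬flag_protocol).
Premise 1, O(redact_waiver → flag_protocol), contraposes to O(¬flag_protocol → ¬redact_waiver); with O(¬flag_protocol) we get O(¬redact_waiver).
Premise 4, O(¬halt_line → redact_waiver), contraposes to O(¬redact_waiver → halt_line); with O(¬redact_waiver) we get O(halt_line).
Applying K to premise 8 (O(halt_line → ¬update_directive)) and O(halt_line) yields O(¬update_directive).
Premises 2, 7, 9 do not contribute to this derivation.
Thus O(¬update_directive), which is F(update_directive): update_directive is forbidden.

Forbidden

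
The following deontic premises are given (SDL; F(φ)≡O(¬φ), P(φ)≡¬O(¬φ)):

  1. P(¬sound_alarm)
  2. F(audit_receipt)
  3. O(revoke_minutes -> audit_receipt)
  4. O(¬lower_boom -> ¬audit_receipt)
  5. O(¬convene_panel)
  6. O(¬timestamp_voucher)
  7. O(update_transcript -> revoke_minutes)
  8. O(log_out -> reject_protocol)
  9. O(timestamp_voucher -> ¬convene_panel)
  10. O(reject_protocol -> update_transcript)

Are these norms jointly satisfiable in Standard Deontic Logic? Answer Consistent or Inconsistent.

Premise 9 is O(timestamp_voucher -> ¬convene_panel); even if O(¬convene_panel) held, inferring O(timestamp_voucher) would be affirming the consequent — invalid.
So O(timestamp_voucher) is not derivable, and the apparent clash with O(¬timestamp_voucher) does not arise.
A world satisfying every obligation exists (e.g. audit_receipt=false, convene_panel=false, log_out=false, lower_boom=false, reject_protocol=false, revoke_minutes=false, sound_alarm=false, timestamp_voucher=false, update_transcript=false); no atom is both obligatory and forbidden, so the set is consistent.

Consistent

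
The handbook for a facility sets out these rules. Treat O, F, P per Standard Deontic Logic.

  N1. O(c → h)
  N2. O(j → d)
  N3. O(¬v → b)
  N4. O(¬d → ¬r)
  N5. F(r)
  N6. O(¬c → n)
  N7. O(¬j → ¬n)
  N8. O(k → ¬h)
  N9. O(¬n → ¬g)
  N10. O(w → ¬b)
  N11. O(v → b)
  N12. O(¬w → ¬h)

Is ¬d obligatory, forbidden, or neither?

Forbidden

By case analysis on ¬v: premise 3 gives O(¬v → b) and premise 11 gives O(v → b), so O(b) either way.
Premise 10 is O(w → ¬b); contrapositively O(b → ¬w). Since O(b) holds, K gives O(¬w).
From O(¬w) and premise 12, O(¬w → ¬h), we obtain O(¬h).
Premise 1, O(c → h), contraposes to O(¬h → ¬c); with O(¬h) we get O(¬c).
From O(¬c) and premise 6, O(¬c → n), we obtain O(n).
Premise 7, O(¬j → ¬n), contraposes to O(n → j); with O(n) we get O(j).
Premise 2 is O(j → d); since O(j), deontic closure gives O(d).
Premises 4, 5, 8, 9 do not contribute to this derivation.
Thus O(d), which is F(¬d): ¬d is forbidden.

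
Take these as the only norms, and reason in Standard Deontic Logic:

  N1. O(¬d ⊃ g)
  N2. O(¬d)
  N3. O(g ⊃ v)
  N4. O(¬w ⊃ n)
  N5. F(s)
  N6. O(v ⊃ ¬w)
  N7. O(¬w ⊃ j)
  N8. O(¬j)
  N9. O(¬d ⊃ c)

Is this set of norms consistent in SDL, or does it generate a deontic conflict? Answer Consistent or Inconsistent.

Premise 8 gives O(¬j).
The contrapositive of premise 7 (O(¬w ⊃ j)) is O(¬j ⊃ w), and O(¬j) is already established, so O(w).
Premise 6, O(v ⊃ ¬w), contraposes to O(w ⊃ ¬v); with O(w) we get O(¬v).
Premise 3, O(g ⊃ v), contraposes to O(¬v ⊃ ¬g); with O(¬v) we get O(¬g).
Premise 1, O(¬d ⊃ g), contraposes to O(¬g ⊃ d); with O(¬g) we get O(d).
However, premise 2 gives O(¬d).
We now have both O(d) and O(¬d) — d is simultaneously obligatory and forbidden, violating the D-axiom.

Inconsistent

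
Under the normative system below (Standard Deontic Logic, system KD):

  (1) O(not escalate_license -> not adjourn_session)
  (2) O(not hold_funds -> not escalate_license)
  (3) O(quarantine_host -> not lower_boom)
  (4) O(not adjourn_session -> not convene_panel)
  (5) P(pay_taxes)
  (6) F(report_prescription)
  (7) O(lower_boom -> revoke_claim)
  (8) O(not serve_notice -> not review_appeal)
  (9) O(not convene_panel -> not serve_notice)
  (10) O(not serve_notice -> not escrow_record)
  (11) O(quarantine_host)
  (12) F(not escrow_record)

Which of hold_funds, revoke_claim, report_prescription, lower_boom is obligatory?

hold_funds

Premise 12, F(not escrow_record), is equivalent to O(escrow_record).
The contrapositive of premise 10 (O(not serve_notice -> not escrow_record)) is O(escrow_record -> serve_notice), and O(escrow_record) is already established, so O(serve_notice).
Premise 9, O(not convene_panel -> not serve_notice), contraposes to O(serve_notice -> convene_panel); with O(serve_notice) we get O(convene_panel).
The contrapositive of premise 4 (O(not adjourn_session -> not convene_panel)) is O(convene_panel -> adjourn_session), and O(convene_panel) is already established, so O(adjourn_session).
The contrapositive of premise 1 (O(not escalate_license -> not adjourn_session)) is O(adjourn_session -> escalate_license), and O(adjourn_session) is already established, so O(escalate_license).
The contrapositive of premise 2 (O(not hold_funds -> not escalate_license)) is O(escalate_license -> hold_funds), and O(escalate_license) is already established, so O(hold_funds).
So O(hold_funds) holds — hold_funds is obligatory. None of the other listed options is made obligatory by any chain of premises.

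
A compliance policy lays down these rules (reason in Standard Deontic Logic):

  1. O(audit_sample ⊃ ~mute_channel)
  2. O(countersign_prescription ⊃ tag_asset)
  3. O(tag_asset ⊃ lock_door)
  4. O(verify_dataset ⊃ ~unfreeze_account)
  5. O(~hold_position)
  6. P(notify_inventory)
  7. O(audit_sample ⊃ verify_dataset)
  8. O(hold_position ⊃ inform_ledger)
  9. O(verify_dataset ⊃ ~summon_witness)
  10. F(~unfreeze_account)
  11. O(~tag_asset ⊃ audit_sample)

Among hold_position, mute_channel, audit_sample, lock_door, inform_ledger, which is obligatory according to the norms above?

Premise 10 is F(~unfreeze_account), i.e. O(unfreeze_account).
The contrapositive of premise 4 (O(verify_dataset ⊃ ~unfreeze_account)) is O(unfreeze_account ⊃ ~verify_dataset), and O(unfreeze_account) is already established, so O(~verify_dataset).
The contrapositive of premise 7 (O(audit_sample ⊃ verify_dataset)) is O(~verify_dataset ⊃ ~audit_sample), and O(~verify_dataset) is already established, so O(~audit_sample).
Premise 11 is O(~tag_asset ⊃ audit_sample); contrapositively O(~audit_sample ⊃ tag_asset). Since O(~audit_sample) holds, K gives O(tag_asset).
Applying K to premise 3 (O(tag_asset ⊃ lock_door)) and O(tag_asset) yields O(lock_door).
So O(lock_door) holds — lock_door is obligatory. None of the other listed options is made obligatory by any chain of premises.

lock_door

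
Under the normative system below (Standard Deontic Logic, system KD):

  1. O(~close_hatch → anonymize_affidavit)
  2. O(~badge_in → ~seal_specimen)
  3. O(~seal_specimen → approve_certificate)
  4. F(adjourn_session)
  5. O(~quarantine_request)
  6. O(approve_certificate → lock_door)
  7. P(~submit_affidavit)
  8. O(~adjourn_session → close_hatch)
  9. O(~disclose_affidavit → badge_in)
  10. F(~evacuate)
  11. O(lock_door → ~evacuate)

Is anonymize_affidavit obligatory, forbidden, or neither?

Premise 1 is O(~close_hatch → anonymize_affidavit), but O(~close_hatch) is not derivable from the premises, so it does not yield O(anonymize_affidavit).
No premise or chain of K-axiom applications forces O(anonymize_affidavit), and none forces O(~anonymize_affidavit). So anonymize_affidavit is neither obligatory nor forbidden under these norms.

Neither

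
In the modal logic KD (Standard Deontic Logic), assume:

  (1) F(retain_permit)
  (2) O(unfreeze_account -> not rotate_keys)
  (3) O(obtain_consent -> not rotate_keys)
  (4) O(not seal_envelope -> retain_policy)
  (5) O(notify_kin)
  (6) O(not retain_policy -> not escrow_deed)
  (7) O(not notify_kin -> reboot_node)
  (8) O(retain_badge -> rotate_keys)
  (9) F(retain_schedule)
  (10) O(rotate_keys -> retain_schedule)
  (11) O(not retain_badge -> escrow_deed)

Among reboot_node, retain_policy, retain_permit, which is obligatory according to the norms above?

Premise 9, F(retain_schedule), is equivalent to O(not retain_schedule).
Premise 10, O(rotate_keys -> retain_schedule), contraposes to O(not retain_schedule -> not rotate_keys); with O(not retain_schedule) we get O(not rotate_keys).
Premise 8, O(retain_badge -> rotate_keys), contraposes to O(not rotate_keys -> not retain_badge); with O(not rotate_keys) we get O(not retain_badge).
Premise 11 is O(not retain_badge -> escrow_deed); since O(not retain_badge), deontic closure gives O(escrow_deed).
Premise 6 is O(not retain_policy -> not escrow_deed); contrapositively O(escrow_deed -> retain_policy). Since O(escrow_deed) holds, K gives O(retain_policy).
So O(retain_policy) holds — retain_policy is obligatory. None of the other listed options is made obligatory by any chain of premises.

retain_policy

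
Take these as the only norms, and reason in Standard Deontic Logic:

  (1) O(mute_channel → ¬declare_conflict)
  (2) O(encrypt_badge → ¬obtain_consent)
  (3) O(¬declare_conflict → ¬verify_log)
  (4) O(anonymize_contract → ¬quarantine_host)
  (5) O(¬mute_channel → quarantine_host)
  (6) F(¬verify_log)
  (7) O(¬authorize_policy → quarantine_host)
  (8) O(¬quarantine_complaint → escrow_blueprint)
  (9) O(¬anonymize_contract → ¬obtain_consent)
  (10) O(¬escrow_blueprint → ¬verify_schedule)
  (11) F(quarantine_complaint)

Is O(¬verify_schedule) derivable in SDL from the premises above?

Premise 10 is O(¬escrow_blueprint → ¬verify_schedule), but O(¬escrow_blueprint) is not derivable from the premises, so it does not yield O(¬verify_schedule).
No other premise forces O(¬verify_schedule). An ideal world satisfying every premise can still have ¬verify_schedule false, so O(¬verify_schedule) is not derivable.

No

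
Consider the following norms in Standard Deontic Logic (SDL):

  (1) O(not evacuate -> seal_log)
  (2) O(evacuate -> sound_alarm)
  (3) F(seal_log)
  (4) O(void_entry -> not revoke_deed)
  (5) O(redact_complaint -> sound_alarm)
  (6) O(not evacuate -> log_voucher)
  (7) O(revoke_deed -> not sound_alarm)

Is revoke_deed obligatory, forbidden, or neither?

Forbidden

Premise 3 is F(seal_log), i.e. O(not seal_log).
Premise 1 is O(not evacuate -> seal_log); contrapositively O(not seal_log -> evacuate). Since O(not seal_log) holds, K gives O(evacuate).
With premise 2, O(evacuate -> sound_alarm), the K-axiom yields O(sound_alarm).
The contrapositive of premise 7 (O(revoke_deed -> not sound_alarm)) is O(sound_alarm -> not revoke_deed), and O(sound_alarm) is already established, so O(not revoke_deed).
Premises 4, 5, 6 do not contribute to this derivation.
Thus O(not revoke_deed), which is F(revoke_deed): revoke_deed is forbidden.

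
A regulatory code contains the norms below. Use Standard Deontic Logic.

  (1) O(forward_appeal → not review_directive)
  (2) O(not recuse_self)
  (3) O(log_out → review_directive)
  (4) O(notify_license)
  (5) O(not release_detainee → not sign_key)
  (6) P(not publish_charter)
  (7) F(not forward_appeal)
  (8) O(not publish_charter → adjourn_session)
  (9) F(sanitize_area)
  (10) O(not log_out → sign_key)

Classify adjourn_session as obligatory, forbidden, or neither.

Premise 8 is O(not publish_charter → adjourn_session), but O(not publish_charter) is not derivable from the premises (the permission P(not publish_charter) asserts only not O(publish_charter), not O(not publish_charter)), so it does not yield O(adjourn_session).
No premise or chain of K-axiom applications forces O(adjourn_session), and none forces O(not adjourn_session). So adjourn_session is neither obligatory nor forbidden under these norms.

Neither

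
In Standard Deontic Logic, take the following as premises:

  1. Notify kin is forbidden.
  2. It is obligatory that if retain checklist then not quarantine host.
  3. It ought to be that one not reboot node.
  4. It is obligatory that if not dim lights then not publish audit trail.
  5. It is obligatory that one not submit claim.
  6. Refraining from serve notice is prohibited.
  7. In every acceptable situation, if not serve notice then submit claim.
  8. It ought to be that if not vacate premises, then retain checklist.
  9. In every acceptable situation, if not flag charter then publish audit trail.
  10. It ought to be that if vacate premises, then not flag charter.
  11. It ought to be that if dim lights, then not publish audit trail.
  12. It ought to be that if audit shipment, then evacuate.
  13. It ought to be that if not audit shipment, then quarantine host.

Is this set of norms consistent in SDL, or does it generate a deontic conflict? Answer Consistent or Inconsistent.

Premise 7 is O(¬serve_notice → submit_claim), but O(¬serve_notice) is not derivable from the premises, so it does not yield O(submit_claim).
So O(submit_claim) is not derivable, and the apparent clash with O(¬submit_claim) does not arise.
A world satisfying every obligation exists (e.g. audit_shipment=true, dim_lights=false, evacuate=true, flag_charter=true, notify_kin=false, publish_audit_trail=false, quarantine_host=false, reboot_node=false, retain_checklist=true, serve_notice=true, submit_claim=false, vacate_premises=false); no atom is both obligatory and forbidden, so the set is consistent.

Consistent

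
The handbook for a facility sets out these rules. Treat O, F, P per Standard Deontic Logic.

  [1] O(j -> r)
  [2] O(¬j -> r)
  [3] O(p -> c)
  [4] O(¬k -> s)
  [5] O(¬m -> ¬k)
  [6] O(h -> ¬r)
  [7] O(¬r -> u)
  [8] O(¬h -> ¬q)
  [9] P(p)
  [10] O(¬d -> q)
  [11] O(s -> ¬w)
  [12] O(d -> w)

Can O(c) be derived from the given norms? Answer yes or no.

No

Premise 3 is O(p -> c), but O(p) is not derivable from the premises (the permission P(p) asserts only ¬O(¬p), not O(p)), so it does not yield O(c).
No other premise forces O(c). An ideal world satisfying every premise can still have c false, so O(c) is not derivable.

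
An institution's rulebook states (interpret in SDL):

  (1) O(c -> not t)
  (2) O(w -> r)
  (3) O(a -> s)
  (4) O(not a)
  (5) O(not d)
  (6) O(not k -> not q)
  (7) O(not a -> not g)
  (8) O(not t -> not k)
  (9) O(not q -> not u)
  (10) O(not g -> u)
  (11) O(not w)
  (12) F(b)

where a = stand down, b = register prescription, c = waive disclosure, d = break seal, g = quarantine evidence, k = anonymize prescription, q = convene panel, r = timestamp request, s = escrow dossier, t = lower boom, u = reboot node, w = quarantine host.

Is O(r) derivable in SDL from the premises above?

Premise 2 is O(w -> r), but O(w) is not derivable from the premises, so it does not yield O(r).
No other premise forces O(r). An ideal world satisfying every premise can still have r false, so O(r) is not derivable.

No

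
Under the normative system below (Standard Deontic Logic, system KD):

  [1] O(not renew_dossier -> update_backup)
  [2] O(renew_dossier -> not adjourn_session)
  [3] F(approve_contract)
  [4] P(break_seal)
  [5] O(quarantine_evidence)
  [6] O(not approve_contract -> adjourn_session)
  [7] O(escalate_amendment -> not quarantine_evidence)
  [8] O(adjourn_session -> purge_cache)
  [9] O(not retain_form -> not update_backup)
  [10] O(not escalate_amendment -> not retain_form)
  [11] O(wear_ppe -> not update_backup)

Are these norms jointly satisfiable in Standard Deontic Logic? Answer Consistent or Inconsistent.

From premise 5 we have O(quarantine_evidence).
Premise 7, O(escalate_amendment -> not quarantine_evidence), contraposes to O(quarantine_evidence -> not escalate_amendment); with O(quarantine_evidence) we get O(not escalate_amendment).
Applying K to premise 10 (O(not escalate_amendment -> not retain_form)) and O(not escalate_amendment) yields O(not retain_form).
Applying K to premise 9 (O(not retain_form -> not update_backup)) and O(not retain_form) yields O(not update_backup).
Premise 1 is O(not renew_dossier -> update_backup); contrapositively O(not update_backup -> renew_dossier). Since O(not update_backup) holds, K gives O(renew_dossier).
Applying K to premise 2 (O(renew_dossier -> not adjourn_session)) and O(renew_dossier) yields O(not adjourn_session).
Premise 6 is O(not approve_contract -> adjourn_session); contrapositively O(not adjourn_session -> approve_contract). Since O(not adjourn_session) holds, K gives O(approve_contract).
Yet premise 3 is F(approve_contract), i.e. O(not approve_contract).
We now have both O(approve_contract) and O(not approve_contract) — approve_contract is simultaneously obligatory and forbidden, violating the D-axiom.

Inconsistent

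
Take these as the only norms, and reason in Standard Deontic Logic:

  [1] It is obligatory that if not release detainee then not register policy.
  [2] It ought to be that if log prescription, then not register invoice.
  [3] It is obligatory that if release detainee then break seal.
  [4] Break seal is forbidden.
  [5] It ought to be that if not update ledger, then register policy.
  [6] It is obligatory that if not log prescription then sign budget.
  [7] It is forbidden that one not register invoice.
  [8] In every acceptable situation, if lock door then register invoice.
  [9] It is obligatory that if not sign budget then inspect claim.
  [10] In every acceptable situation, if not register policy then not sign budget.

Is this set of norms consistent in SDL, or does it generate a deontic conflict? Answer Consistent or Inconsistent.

F(¬register_invoice) at premise 7 means O(register_invoice).
The contrapositive of premise 2 (O(log_prescription → ¬register_invoice)) is O(register_invoice → ¬log_prescription), and O(register_invoice) is already established, so O(¬log_prescription).
Premise 6 is O(¬log_prescription → sign_budget); since O(¬log_prescription), deontic closure gives O(sign_budget).
Premise 10 is O(¬register_policy → ¬sign_budget); contrapositively O(sign_budget → register_policy). Since O(sign_budget) holds, K gives O(register_policy).
The contrapositive of premise 1 (O(¬release_detainee → ¬register_policy)) is O(register_policy → release_detainee), and O(register_policy) is already established, so O(release_detainee).
Applying K to premise 3 (O(release_detainee → break_seal)) and O(release_detainee) yields O(break_seal).
However, F(break_seal) at premise 4 amounts to O(¬break_seal).
We now have both O(break_seal) and O(¬break_seal) — break_seal is simultaneously obligatory and forbidden, violating the D-axiom.

Inconsistent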